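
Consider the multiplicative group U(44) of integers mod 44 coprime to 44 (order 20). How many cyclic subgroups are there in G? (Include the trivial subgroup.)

8

A cyclic subgroup of order d is generated by each of its φ(d) elements of order d, so the cyclic subgroups of order d number (#elements of order d)/φ(d).
Cyclic subgroups by order — order 1: 1; order 2: 3; order 5: 1; order 10: 3.
Total: 8.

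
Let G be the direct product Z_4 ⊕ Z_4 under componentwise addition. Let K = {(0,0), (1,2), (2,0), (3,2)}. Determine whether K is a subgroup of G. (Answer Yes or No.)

Yes

|K| = 4 divides |G| = 16, consistent with Lagrange.
K contains the identity, every element's inverse is in K, and K is closed under +: it is a subgroup.
In fact K = ⟨(3,2)⟩.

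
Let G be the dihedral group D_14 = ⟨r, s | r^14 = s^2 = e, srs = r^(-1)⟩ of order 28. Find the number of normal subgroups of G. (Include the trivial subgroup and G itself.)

G has 28 subgroups. Checking conjugation-invariance by order — order 1: 1/1 normal; order 2: 1/15 normal; order 4: 0/7 normal; order 7: 1/1 normal; order 14: 3/3 normal; order 28: 1/1 normal.
Total normal subgroups: 7.

7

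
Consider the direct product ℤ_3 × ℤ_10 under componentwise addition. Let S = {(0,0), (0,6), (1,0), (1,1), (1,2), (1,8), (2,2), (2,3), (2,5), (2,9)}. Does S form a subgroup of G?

(1,2) ∈ S but its inverse (2,8) ∉ S, so S is not a subgroup.

No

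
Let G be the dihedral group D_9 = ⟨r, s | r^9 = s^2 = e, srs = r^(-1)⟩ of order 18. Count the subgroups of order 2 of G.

9

|G| = 18 and 2 | 18, so subgroups of order 2 are possible by Lagrange.
The subgroups of order 2 are: {e, r^2s}; {e, r^3s}; {e, r^4s}; {e, r^5s}; … (9 in all).
So G has 9 subgroups of order 2.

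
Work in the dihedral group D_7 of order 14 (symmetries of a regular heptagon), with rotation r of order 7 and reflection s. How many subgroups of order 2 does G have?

7

|G| = 14 and 2 | 14, so subgroups of order 2 are possible by Lagrange.
The subgroups of order 2 are: {e, r^2s}; {e, r^3s}; {e, r^4s}; {e, r^5s}; … (7 in all).
So G has 7 subgroups of order 2.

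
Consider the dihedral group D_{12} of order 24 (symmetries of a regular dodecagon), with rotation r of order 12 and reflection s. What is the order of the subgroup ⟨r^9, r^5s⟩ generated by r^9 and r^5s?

8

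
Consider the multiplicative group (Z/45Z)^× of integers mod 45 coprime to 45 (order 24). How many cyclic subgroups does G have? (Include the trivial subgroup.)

12

A cyclic subgroup of order d is generated by each of its φ(d) elements of order d, so the cyclic subgroups of order d number (#elements of order d)/φ(d).
Cyclic subgroups by order — order 1: 1; order 2: 3; order 3: 1; order 4: 2; order 6: 3; order 12: 2.
Total: 12.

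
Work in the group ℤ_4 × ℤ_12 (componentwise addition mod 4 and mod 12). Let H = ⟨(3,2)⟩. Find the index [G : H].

|⟨(3,2)⟩| = 12 and |G| = 48.
By Lagrange, [G : H] = |G|/|H| = 48/12 = 4.

4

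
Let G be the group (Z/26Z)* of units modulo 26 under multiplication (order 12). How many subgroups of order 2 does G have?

1

|G| = 12 and 2 | 12, so subgroups of order 2 are possible by Lagrange.
The subgroups of order 2 are: {1, 25}.
So G has 1 subgroup of order 2.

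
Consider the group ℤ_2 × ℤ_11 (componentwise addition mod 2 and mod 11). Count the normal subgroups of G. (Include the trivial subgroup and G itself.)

4

G is abelian, so every subgroup is normal.
G has 4 subgroups in total, hence 4 normal subgroups.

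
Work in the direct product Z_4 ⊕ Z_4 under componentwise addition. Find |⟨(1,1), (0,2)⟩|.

8

|⟨(1,1)⟩| = 4 and |⟨(0,2)⟩| = 2, so |H| is a multiple of lcm(4, 2) = 4 and divides |G| = 16.
Closing under the operation: H = {(0,0), (0,2), (1,1), (1,3), (2,0), (2,2), (3,1), (3,3)}, so |H| = 8.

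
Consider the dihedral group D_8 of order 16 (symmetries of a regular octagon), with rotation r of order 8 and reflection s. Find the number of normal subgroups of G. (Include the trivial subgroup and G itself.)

G has 19 subgroups. Checking conjugation-invariance by order — order 1: 1/1 normal; order 2: 1/9 normal; order 4: 1/5 normal; order 8: 3/3 normal; order 16: 1/1 normal.
Total normal subgroups: 7.

7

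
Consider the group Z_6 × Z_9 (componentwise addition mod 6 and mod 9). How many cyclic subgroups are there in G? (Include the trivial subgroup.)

16

Each element a generates a cyclic subgroup ⟨a⟩; distinct elements may generate the same one (a cyclic group of order d has φ(d) generators).
Cyclic subgroups by order — order 1: 1; order 2: 1; order 3: 4; order 6: 4; order 9: 3; order 18: 3.
Total: 16.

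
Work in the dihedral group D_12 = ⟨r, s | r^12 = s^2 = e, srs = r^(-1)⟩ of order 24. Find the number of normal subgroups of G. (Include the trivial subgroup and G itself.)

9

G has 34 subgroups. Checking conjugation-invariance by order — order 1: 1/1 normal; order 2: 1/13 normal; order 3: 1/1 normal; order 4: 1/7 normal; order 6: 1/5 normal; order 8: 0/3 normal; order 12: 3/3 normal; order 24: 1/1 normal.
Total normal subgroups: 9.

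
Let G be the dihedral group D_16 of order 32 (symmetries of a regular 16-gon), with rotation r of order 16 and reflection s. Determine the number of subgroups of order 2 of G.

|G| = 32 and 2 | 32, so subgroups of order 2 are possible by Lagrange.
The subgroups of order 2 are: {e, r^10s}; {e, r^11s}; {e, r^12s}; {e, r^13s}; … (17 in all).
So G has 17 subgroups of order 2.

17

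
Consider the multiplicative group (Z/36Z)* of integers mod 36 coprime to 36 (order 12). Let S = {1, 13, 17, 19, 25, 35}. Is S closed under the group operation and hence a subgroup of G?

No

Closure fails: 17 · 25 = 29 ∉ S. So S is not a subgroup.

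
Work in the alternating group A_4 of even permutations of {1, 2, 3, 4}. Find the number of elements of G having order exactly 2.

3

The elements of order 2 are: (1 2)(3 4), (1 3)(2 4), (1 4)(2 3).
That's 3.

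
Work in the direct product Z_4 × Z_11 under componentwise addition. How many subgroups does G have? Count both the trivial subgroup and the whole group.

6

|G| = 44, so by Lagrange every subgroup order divides 44. Divisors: 1, 2, 4, 11, 22, 44.
Subgroups by order — order 1: 1; order 2: 1; order 4: 1; order 11: 1; order 22: 1; order 44: 1.
Total: 1 + 1 + 1 + 1 + 1 + 1 = 6.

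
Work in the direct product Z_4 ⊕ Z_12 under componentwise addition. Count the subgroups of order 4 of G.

|G| = 48 and 4 | 48, so subgroups of order 4 are possible by Lagrange.
The subgroups of order 4 are: {(0,0), (0,3), (0,6), (0,9)}; {(0,0), (0,6), (2,0), (2,6)}; {(0,0), (0,6), (2,3), (2,9)}; {(0,0), (1,0), (2,0), (3,0)}; … (7 in all).
So G has 7 subgroups of order 4.

7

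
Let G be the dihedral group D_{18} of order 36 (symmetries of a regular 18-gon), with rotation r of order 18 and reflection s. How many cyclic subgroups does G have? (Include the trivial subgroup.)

Each element a generates a cyclic subgroup ⟨a⟩; distinct elements may generate the same one (a cyclic group of order d has φ(d) generators).
Cyclic subgroups by order — order 1: 1; order 2: 19; order 3: 1; order 6: 1; order 9: 1; order 18: 1.
Total: 24.

24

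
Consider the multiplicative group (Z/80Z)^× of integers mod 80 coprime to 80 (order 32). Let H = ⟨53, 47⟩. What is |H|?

|⟨53⟩| = 4 and |⟨47⟩| = 4, so |H| is a multiple of lcm(4, 4) = 4 and divides |G| = 32.
Closing under the operation: H = {1, 7, 9, 11, 13, 19, 23, 37, 41, 47, 49, 51, 53, 59, 63, 77}, so |H| = 16.

16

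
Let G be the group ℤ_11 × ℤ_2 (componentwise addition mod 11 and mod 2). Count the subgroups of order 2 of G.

1

|G| = 22 and 2 | 22, so subgroups of order 2 are possible by Lagrange.
The subgroups of order 2 are: {(0,0), (0,1)}.
So G has 1 subgroup of order 2.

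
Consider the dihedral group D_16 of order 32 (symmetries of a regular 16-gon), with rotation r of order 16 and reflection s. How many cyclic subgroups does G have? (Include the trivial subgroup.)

21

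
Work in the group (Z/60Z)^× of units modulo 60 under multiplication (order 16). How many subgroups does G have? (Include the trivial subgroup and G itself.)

|G| = 16, so by Lagrange every subgroup order divides 16. Divisors: 1, 2, 4, 8, 16.
Subgroups by order — order 1: 1; order 2: 7; order 4: 11; order 8: 7; order 16: 1.
Total: 1 + 7 + 11 + 7 + 1 = 27.

27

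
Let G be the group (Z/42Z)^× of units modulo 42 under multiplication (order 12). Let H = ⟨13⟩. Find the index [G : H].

6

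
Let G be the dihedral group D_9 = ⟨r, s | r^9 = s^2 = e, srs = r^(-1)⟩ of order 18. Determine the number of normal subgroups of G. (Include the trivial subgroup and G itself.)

G has 16 subgroups. Checking conjugation-invariance by order — order 1: 1/1 normal; order 2: 0/9 normal; order 3: 1/1 normal; order 6: 0/3 normal; order 9: 1/1 normal; order 18: 1/1 normal.
Total normal subgroups: 4.

4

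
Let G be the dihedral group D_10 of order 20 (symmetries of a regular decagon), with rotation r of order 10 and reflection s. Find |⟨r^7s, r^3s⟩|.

|⟨r^7s⟩| = 2 and |⟨r^3s⟩| = 2, so |H| is a multiple of lcm(2, 2) = 2 and divides |G| = 20.
Closing under the operation: H = {e, r^2, r^4, r^6, r^8, rs, r^3s, r^5s, r^7s, r^9s}, so |H| = 10.

10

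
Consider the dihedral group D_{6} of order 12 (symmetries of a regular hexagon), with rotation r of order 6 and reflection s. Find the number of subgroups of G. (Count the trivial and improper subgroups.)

|G| = 12, so by Lagrange every subgroup order divides 12. Divisors: 1, 2, 3, 4, 6, 12.
Subgroups by order — order 1: 1; order 2: 7; order 3: 1; order 4: 3; order 6: 3; order 12: 1.
Total: 1 + 7 + 1 + 3 + 3 + 1 = 16.

16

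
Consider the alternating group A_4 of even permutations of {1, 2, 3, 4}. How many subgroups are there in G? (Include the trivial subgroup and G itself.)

10

|G| = 12, so by Lagrange every subgroup order divides 12. Divisors: 1, 2, 3, 4, 6, 12.
Subgroups by order — order 1: 1; order 2: 3; order 3: 4; order 4: 1; order 6: 0; order 12: 1.
Total: 1 + 3 + 4 + 1 + 0 + 1 = 10.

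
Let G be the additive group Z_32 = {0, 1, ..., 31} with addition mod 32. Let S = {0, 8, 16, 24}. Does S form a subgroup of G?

Yes

|S| = 4 divides |G| = 32, consistent with Lagrange.
S contains the identity, every element's inverse is in S, and S is closed under +: it is a subgroup.
In fact S = ⟨8⟩.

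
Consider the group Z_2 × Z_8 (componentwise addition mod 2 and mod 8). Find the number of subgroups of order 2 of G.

|G| = 16 and 2 | 16, so subgroups of order 2 are possible by Lagrange.
The subgroups of order 2 are: {(0,0), (0,4)}; {(0,0), (1,0)}; {(0,0), (1,4)}.
So G has 3 subgroups of order 2.

3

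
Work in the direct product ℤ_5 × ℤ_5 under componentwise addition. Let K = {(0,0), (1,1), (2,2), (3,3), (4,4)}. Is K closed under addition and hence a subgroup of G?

|K| = 5 divides |G| = 25, consistent with Lagrange.
K contains the identity, every element's inverse is in K, and K is closed under +: it is a subgroup.
In fact K = ⟨(4,4)⟩.

Yes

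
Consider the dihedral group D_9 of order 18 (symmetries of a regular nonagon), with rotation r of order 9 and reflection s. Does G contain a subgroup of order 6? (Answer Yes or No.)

Yes

6 | 18. A subgroup of order 6 is {e, r^3, r^6, r^2s, r^5s, r^8s}.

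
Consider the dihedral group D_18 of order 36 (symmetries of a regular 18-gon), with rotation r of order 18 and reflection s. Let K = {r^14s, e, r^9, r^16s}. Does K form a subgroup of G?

Closure fails: r^9 · r^14s = r^5s ∉ K. So K is not a subgroup.

No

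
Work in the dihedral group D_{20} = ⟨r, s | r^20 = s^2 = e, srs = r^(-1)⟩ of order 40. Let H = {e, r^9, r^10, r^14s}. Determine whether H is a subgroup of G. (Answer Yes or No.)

r^9 ∈ H but its inverse r^11 ∉ H, so H is not a subgroup.

No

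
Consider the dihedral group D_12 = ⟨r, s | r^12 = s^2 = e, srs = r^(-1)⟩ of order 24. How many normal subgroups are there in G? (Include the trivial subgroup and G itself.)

9

G has 34 subgroups. Checking conjugation-invariance by order — order 1: 1/1 normal; order 2: 1/13 normal; order 3: 1/1 normal; order 4: 1/7 normal; order 6: 1/5 normal; order 8: 0/3 normal; order 12: 3/3 normal; order 24: 1/1 normal.
Total normal subgroups: 9.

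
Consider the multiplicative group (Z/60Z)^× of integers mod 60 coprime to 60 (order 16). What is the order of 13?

4

Compute successive powers of 13 mod 60: 13, 49, 37, 1; 13^4 ≡ 1 (mod 60).
So |⟨13⟩| = 4.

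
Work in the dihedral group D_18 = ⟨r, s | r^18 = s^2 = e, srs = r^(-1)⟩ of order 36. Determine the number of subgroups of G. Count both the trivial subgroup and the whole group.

45

|G| = 36, so by Lagrange every subgroup order divides 36. Divisors: 1, 2, 3, 4, 6, 9, 12, 18, 36.
Subgroups by order — order 1: 1; order 2: 19; order 3: 1; order 4: 9; order 6: 7; order 9: 1; order 12: 3; order 18: 3; order 36: 1.
Total: 1 + 19 + 1 + 9 + 7 + 1 + 3 + 3 + 1 = 45.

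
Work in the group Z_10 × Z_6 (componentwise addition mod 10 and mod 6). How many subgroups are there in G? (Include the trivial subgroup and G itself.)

|G| = 60, so by Lagrange every subgroup order divides 60. Divisors: 1, 2, 3, 4, 5, 6, 10, 12, 15, 20, 30, 60.
Subgroups by order — order 1: 1; order 2: 3; order 3: 1; order 4: 1; order 5: 1; order 6: 3; order 10: 3; order 12: 1; order 15: 1; order 20: 1; order 30: 3; order 60: 1.
Total: 1 + 3 + 1 + 1 + 1 + 3 + 3 + 1 + 1 + 1 + 3 + 1 = 20.

20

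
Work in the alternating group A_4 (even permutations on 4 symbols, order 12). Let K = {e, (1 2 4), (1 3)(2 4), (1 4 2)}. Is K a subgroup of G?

No

Closure fails: (1 2 4) ∘ (1 3)(2 4) = (1 3 2) ∉ K. So K is not a subgroup.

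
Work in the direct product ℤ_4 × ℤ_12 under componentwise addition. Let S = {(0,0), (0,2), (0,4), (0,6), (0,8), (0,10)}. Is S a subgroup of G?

Yes

|S| = 6 divides |G| = 48, consistent with Lagrange.
S contains the identity, every element's inverse is in S, and S is closed under +: it is a subgroup.
In fact S = ⟨(0,2)⟩.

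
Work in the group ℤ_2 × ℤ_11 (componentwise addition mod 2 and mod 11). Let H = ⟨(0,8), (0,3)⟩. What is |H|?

11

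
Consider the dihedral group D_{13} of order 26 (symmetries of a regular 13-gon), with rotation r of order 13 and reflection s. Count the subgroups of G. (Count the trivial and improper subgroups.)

16

|G| = 26, so by Lagrange every subgroup order divides 26. Divisors: 1, 2, 13, 26.
Subgroups by order — order 1: 1; order 2: 13; order 13: 1; order 26: 1.
Total: 1 + 13 + 1 + 1 = 16.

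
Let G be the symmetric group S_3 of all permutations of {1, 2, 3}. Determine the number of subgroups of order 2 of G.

3

|G| = 6 and 2 | 6, so subgroups of order 2 are possible by Lagrange.
The subgroups of order 2 are: {e, (1 2)}; {e, (1 3)}; {e, (2 3)}.
So G has 3 subgroups of order 2.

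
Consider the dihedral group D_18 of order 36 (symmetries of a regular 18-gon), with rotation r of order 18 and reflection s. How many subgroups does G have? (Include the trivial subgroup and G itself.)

|G| = 36, so by Lagrange every subgroup order divides 36. Divisors: 1, 2, 3, 4, 6, 9, 12, 18, 36.
Subgroups by order — order 1: 1; order 2: 19; order 3: 1; order 4: 9; order 6: 7; order 9: 1; order 12: 3; order 18: 3; order 36: 1.
Total: 1 + 19 + 1 + 9 + 7 + 1 + 3 + 3 + 1 = 45.

45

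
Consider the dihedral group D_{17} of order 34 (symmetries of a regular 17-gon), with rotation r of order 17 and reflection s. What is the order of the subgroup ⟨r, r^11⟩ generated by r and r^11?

17

|⟨r⟩| = 17 and |⟨r^11⟩| = 17, so |H| is a multiple of lcm(17, 17) = 17 and divides |G| = 34.
Closing under the operation: H = {e, r, r^2, r^3, r^4, r^5, r^6, r^7, r^8, r^9, r^10, r^11, r^12, r^13, r^14, r^15, r^16}, so |H| = 17.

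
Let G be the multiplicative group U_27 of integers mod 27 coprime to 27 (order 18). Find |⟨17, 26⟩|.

|⟨17⟩| = 6 and |⟨26⟩| = 2, so |H| is a multiple of lcm(6, 2) = 6 and divides |G| = 18.
Closing under the operation: H = {1, 8, 10, 17, 19, 26}, so |H| = 6.

6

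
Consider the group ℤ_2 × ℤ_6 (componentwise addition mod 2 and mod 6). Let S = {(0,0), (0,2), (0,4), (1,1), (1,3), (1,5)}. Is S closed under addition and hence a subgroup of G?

|S| = 6 divides |G| = 12, consistent with Lagrange.
S contains the identity, every element's inverse is in S, and S is closed under +: it is a subgroup.
In fact S = ⟨(1,5)⟩.

Yes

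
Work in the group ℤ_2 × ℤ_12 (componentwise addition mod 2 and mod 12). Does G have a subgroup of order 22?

22 does not divide |G| = 24, so by Lagrange no subgroup of order 22 exists.

No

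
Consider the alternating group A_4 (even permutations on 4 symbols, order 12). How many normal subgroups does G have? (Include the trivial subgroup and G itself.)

G has 10 subgroups. Checking conjugation-invariance by order — order 1: 1/1 normal; order 2: 0/3 normal; order 3: 0/4 normal; order 4: 1/1 normal; order 12: 1/1 normal.
Total normal subgroups: 3.

3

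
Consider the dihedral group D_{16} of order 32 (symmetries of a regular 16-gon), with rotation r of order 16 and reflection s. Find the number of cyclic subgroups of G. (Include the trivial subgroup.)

21

Group the elements of G by the cyclic subgroup they generate; each cyclic subgroup of order d accounts for φ(d) elements.
Cyclic subgroups by order — order 1: 1; order 2: 17; order 4: 1; order 8: 1; order 16: 1.
Total: 21.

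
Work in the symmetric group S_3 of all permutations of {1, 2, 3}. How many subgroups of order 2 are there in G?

|G| = 6 and 2 | 6, so subgroups of order 2 are possible by Lagrange.
The subgroups of order 2 are: {e, (1 2)}; {e, (1 3)}; {e, (2 3)}.
So G has 3 subgroups of order 2.

3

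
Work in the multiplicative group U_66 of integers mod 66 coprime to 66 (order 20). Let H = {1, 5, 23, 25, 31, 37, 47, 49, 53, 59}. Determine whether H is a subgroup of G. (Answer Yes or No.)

|H| = 10 divides |G| = 20, consistent with Lagrange.
H contains the identity, every element's inverse is in H, and H is closed under ·: it is a subgroup.
In fact H = ⟨5⟩.

Yes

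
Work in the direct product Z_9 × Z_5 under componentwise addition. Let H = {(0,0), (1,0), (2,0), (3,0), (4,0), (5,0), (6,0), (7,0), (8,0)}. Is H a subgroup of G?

Yes

|H| = 9 divides |G| = 45, consistent with Lagrange.
H contains the identity, every element's inverse is in H, and H is closed under +: it is a subgroup.
In fact H = ⟨(4,0)⟩.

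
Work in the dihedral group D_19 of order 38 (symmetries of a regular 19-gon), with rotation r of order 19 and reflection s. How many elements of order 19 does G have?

18

Enumerating element orders in G gives 18 elements of order 19.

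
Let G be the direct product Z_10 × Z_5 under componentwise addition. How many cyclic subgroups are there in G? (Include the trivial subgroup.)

14

Each element a generates a cyclic subgroup ⟨a⟩; distinct elements may generate the same one (a cyclic group of order d has φ(d) generators).
Cyclic subgroups by order — order 1: 1; order 2: 1; order 5: 6; order 10: 6.
Total: 14.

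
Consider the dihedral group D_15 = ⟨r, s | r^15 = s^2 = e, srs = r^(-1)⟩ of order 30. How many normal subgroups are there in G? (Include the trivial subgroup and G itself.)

5

G has 28 subgroups. Checking conjugation-invariance by order — order 1: 1/1 normal; order 2: 0/15 normal; order 3: 1/1 normal; order 5: 1/1 normal; order 6: 0/5 normal; order 10: 0/3 normal; order 15: 1/1 normal; order 30: 1/1 normal.
Total normal subgroups: 5.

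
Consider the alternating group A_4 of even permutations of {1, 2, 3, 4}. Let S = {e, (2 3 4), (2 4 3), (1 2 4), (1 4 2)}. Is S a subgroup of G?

|S| = 5 does not divide |G| = 12, so by Lagrange S is not a subgroup.

No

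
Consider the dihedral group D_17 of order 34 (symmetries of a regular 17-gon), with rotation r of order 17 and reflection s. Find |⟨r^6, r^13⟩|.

|⟨r^6⟩| = 17 and |⟨r^13⟩| = 17, so |H| is a multiple of lcm(17, 17) = 17 and divides |G| = 34.
Closing under the operation: H = {e, r, r^2, r^3, r^4, r^5, r^6, r^7, r^8, r^9, r^10, r^11, r^12, r^13, r^14, r^15, r^16}, so |H| = 17.

17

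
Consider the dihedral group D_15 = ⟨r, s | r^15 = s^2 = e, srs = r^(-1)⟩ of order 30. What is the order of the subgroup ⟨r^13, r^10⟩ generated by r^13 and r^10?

|⟨r^13⟩| = 15 and |⟨r^10⟩| = 3, so |H| is a multiple of lcm(15, 3) = 15 and divides |G| = 30.
Closing under the operation: H = {e, r, r^2, r^3, r^4, r^5, r^6, r^7, r^8, r^9, r^10, r^11, r^12, r^13, r^14}, so |H| = 15.

15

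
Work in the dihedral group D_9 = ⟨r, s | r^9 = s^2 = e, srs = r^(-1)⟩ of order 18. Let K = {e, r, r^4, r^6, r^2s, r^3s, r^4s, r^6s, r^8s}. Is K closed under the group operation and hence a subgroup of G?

No

r^4 ∈ K but its inverse r^5 ∉ K, so K is not a subgroup.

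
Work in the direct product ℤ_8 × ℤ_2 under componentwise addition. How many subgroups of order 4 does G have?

3

|G| = 16 and 4 | 16, so subgroups of order 4 are possible by Lagrange.
The subgroups of order 4 are: {(0,0), (0,1), (4,0), (4,1)}; {(0,0), (2,0), (4,0), (6,0)}; {(0,0), (2,1), (4,0), (6,1)}.
So G has 3 subgroups of order 4.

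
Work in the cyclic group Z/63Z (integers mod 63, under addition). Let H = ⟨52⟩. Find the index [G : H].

|⟨52⟩| = 63 and |G| = 63.
By Lagrange, [G : H] = |G|/|H| = 63/63 = 1.

1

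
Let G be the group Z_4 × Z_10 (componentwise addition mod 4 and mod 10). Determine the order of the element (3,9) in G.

The order of (3,9) in Z_4 × Z_10 is lcm(ord(3) in Z_4, ord(9) in Z_10).
ord(3) = 4 and ord(9) = 10, so |⟨(3,9)⟩| = lcm(4, 10) = 20.

20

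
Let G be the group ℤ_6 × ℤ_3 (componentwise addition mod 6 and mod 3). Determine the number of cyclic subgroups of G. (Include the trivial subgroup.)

10

A cyclic subgroup of order d is generated by each of its φ(d) elements of order d, so the cyclic subgroups of order d number (#elements of order d)/φ(d).
Cyclic subgroups by order — order 1: 1; order 2: 1; order 3: 4; order 6: 4.
Total: 10.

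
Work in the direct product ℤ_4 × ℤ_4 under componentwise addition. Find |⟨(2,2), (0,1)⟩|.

8

|⟨(2,2)⟩| = 2 and |⟨(0,1)⟩| = 4, so |H| is a multiple of lcm(2, 4) = 4 and divides |G| = 16.
Closing under the operation: H = {(0,0), (0,1), (0,2), (0,3), (2,0), (2,1), (2,2), (2,3)}, so |H| = 8.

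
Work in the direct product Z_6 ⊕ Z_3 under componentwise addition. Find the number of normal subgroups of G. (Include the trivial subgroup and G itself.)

12

G is abelian, so every subgroup is normal.
G has 12 subgroups in total, hence 12 normal subgroups.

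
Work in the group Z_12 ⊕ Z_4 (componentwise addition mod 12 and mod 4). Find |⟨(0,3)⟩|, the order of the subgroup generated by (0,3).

4

The order of (0,3) in Z_12 × Z_4 is lcm(ord(0) in Z_12, ord(3) in Z_4).
ord(0) = 1 and ord(3) = 4, so |⟨(0,3)⟩| = lcm(1, 4) = 4.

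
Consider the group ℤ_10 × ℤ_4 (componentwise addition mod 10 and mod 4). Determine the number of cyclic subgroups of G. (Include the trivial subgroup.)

Each element a generates a cyclic subgroup ⟨a⟩; distinct elements may generate the same one (a cyclic group of order d has φ(d) generators).
Cyclic subgroups by order — order 1: 1; order 2: 3; order 4: 2; order 5: 1; order 10: 3; order 20: 2.
Total: 12.

12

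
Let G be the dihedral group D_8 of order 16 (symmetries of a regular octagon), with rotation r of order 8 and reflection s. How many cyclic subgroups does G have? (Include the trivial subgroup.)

Group the elements of G by the cyclic subgroup they generate; each cyclic subgroup of order d accounts for φ(d) elements.
Cyclic subgroups by order — order 1: 1; order 2: 9; order 4: 1; order 8: 1.
Total: 12.

12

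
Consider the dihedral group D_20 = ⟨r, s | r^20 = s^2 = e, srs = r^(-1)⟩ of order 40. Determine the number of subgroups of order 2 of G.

21

|G| = 40 and 2 | 40, so subgroups of order 2 are possible by Lagrange.
The subgroups of order 2 are: {e, r^10}; {e, r^10s}; {e, r^11s}; {e, r^12s}; … (21 in all).
So G has 21 subgroups of order 2.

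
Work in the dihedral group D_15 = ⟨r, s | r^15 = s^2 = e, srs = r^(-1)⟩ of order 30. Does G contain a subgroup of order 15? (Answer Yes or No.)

Yes

15 | 30. A subgroup of order 15 is {e, r, r^2, r^3, r^4, r^5, r^6, r^7, r^8, r^9, r^10, r^11, r^12, r^13, r^14}.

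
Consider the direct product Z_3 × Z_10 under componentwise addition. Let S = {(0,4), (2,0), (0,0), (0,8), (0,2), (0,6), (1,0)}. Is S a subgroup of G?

No

|S| = 7 does not divide |G| = 30, so by Lagrange S is not a subgroup.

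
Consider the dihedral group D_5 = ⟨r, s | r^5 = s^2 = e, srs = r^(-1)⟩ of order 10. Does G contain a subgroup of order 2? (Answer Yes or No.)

Yes

2 | 10. A subgroup of order 2 is {e, r^2s}.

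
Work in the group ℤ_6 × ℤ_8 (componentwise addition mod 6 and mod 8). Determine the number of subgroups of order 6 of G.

3

|G| = 48 and 6 | 48, so subgroups of order 6 are possible by Lagrange.
The subgroups of order 6 are: {(0,0), (0,4), (2,0), (2,4), (4,0), (4,4)}; {(0,0), (1,0), (2,0), (3,0), (4,0), (5,0)}; {(0,0), (1,4), (2,0), (3,4), (4,0), (5,4)}.
So G has 3 subgroups of order 6.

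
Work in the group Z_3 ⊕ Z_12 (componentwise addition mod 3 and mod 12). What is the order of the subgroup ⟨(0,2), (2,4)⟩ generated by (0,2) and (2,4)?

18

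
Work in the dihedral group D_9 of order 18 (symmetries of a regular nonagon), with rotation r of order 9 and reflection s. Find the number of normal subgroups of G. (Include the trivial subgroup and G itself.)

G has 16 subgroups. Checking conjugation-invariance by order — order 1: 1/1 normal; order 2: 0/9 normal; order 3: 1/1 normal; order 6: 0/3 normal; order 9: 1/1 normal; order 18: 1/1 normal.
Total normal subgroups: 4.

4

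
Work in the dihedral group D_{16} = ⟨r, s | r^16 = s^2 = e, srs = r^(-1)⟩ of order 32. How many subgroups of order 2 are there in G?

|G| = 32 and 2 | 32, so subgroups of order 2 are possible by Lagrange.
The subgroups of order 2 are: {e, r^10s}; {e, r^11s}; {e, r^12s}; {e, r^13s}; … (17 in all).
So G has 17 subgroups of order 2.

17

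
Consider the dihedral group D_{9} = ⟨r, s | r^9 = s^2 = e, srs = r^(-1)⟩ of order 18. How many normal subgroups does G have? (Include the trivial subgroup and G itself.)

4

G has 16 subgroups. Checking conjugation-invariance by order — order 1: 1/1 normal; order 2: 0/9 normal; order 3: 1/1 normal; order 6: 0/3 normal; order 9: 1/1 normal; order 18: 1/1 normal.
Total normal subgroups: 4.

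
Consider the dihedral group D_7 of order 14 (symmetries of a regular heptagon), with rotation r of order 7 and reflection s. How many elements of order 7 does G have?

6

The elements of order 7 are: r, r^2, r^3, r^4, r^5, r^6.
That's 6.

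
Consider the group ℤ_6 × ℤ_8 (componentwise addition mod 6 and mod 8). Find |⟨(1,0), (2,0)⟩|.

6

|⟨(1,0)⟩| = 6 and |⟨(2,0)⟩| = 3, so |H| is a multiple of lcm(6, 3) = 6 and divides |G| = 48.
Closing under the operation: H = {(0,0), (1,0), (2,0), (3,0), (4,0), (5,0)}, so |H| = 6.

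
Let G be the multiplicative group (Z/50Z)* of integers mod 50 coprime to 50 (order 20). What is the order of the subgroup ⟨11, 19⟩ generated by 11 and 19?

10

|⟨11⟩| = 5 and |⟨19⟩| = 10, so |H| is a multiple of lcm(5, 10) = 10 and divides |G| = 20.
Closing under the operation: H = {1, 9, 11, 19, 21, 29, 31, 39, 41, 49}, so |H| = 10.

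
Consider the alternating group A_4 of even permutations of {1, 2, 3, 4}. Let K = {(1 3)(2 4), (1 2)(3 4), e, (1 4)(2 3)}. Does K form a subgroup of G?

Yes

|K| = 4 divides |G| = 12, consistent with Lagrange.
K contains the identity, every element's inverse is in K, and K is closed under ∘: it is a subgroup.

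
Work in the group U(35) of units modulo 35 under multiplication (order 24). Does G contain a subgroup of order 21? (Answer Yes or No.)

21 does not divide |G| = 24, so by Lagrange no subgroup of order 21 exists.

No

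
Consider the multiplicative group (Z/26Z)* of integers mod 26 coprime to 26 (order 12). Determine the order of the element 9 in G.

3

Compute successive powers of 9 mod 26: 9, 3, 1; 9^3 ≡ 1 (mod 26).
So |⟨9⟩| = 3.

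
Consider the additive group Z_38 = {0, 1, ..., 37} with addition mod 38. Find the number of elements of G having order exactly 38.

In a cyclic group of order 38, the number of elements of order d (for d | 38) is φ(d).
φ(38) = 18.

18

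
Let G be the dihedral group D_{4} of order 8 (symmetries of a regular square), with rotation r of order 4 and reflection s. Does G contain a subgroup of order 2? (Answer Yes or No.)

2 | 8. A subgroup of order 2 is {e, r^2}.

Yes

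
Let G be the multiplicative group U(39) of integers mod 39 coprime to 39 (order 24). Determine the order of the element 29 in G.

Compute successive powers of 29 mod 39: 29, 22, 14, 16, 35, 1; 29^6 ≡ 1 (mod 39).
So |⟨29⟩| = 6.

6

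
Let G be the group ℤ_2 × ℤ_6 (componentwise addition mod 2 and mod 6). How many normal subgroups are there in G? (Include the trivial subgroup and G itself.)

10

G is abelian, so every subgroup is normal.
G has 10 subgroups in total, hence 10 normal subgroups.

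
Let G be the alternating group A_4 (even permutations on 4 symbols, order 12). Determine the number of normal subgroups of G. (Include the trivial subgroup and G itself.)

3

G has 10 subgroups. Checking conjugation-invariance by order — order 1: 1/1 normal; order 2: 0/3 normal; order 3: 0/4 normal; order 4: 1/1 normal; order 12: 1/1 normal.
Total normal subgroups: 3.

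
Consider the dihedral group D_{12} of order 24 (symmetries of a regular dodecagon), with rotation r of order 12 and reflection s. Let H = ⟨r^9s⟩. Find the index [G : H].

12

|⟨r^9s⟩| = 2 and |G| = 24.
By Lagrange, [G : H] = |G|/|H| = 24/2 = 12.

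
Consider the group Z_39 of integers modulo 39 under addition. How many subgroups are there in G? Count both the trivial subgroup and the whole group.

4

A cyclic group of order 39 has exactly one subgroup for each divisor of 39.
Divisors of 39: 1, 3, 13, 39.
So Z_39 has 4 subgroups.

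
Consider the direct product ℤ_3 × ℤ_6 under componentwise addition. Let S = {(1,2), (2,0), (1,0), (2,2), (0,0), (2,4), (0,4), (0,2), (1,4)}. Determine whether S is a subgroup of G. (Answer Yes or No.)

Yes

|S| = 9 divides |G| = 18, consistent with Lagrange.
S contains the identity, every element's inverse is in S, and S is closed under +: it is a subgroup.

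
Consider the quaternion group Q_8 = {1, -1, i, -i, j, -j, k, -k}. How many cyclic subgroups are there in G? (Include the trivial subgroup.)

5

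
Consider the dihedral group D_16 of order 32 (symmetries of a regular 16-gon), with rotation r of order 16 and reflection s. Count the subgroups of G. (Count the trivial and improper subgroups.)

|G| = 32, so by Lagrange every subgroup order divides 32. Divisors: 1, 2, 4, 8, 16, 32.
Subgroups by order — order 1: 1; order 2: 17; order 4: 9; order 8: 5; order 16: 3; order 32: 1.
Total: 1 + 17 + 9 + 5 + 3 + 1 = 36.

36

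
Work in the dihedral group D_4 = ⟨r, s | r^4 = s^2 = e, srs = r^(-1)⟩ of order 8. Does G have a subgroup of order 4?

Yes

4 | 8. A subgroup of order 4 is {e, r, r^2, r^3}.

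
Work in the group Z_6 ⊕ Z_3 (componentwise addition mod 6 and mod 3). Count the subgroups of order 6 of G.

4

|G| = 18 and 6 | 18, so subgroups of order 6 are possible by Lagrange.
The subgroups of order 6 are: {(0,0), (0,1), (0,2), (3,0), (3,1), (3,2)}; {(0,0), (1,0), (2,0), (3,0), (4,0), (5,0)}; {(0,0), (1,1), (2,2), (3,0), (4,1), (5,2)}; {(0,0), (1,2), (2,1), (3,0), (4,2), (5,1)}.
So G has 4 subgroups of order 6.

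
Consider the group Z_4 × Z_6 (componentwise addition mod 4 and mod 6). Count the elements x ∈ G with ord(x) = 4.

An element (a,b) has order lcm(ord(a), ord(b)); count pairs with lcm equal to 4.
Enumerating gives 4 such elements.

4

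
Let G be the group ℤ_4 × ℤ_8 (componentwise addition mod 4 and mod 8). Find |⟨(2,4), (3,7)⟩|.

16

|⟨(2,4)⟩| = 2 and |⟨(3,7)⟩| = 8, so |H| is a multiple of lcm(2, 8) = 8 and divides |G| = 32.
Closing under the operation: H = {(0,0), (0,2), (0,4), (0,6), (1,1), (1,3), (1,5), (1,7), (2,0), (2,2), (2,4), (2,6), (3,1), (3,3), (3,5), (3,7)}, so |H| = 16.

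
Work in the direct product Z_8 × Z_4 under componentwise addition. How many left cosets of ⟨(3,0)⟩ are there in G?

|⟨(3,0)⟩| = 8 and |G| = 32.
By Lagrange, [G : H] = |G|/|H| = 32/8 = 4.

4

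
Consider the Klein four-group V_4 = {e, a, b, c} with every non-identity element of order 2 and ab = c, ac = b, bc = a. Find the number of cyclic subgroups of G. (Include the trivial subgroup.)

Group the elements of G by the cyclic subgroup they generate; each cyclic subgroup of order d accounts for φ(d) elements.
Cyclic subgroups by order — order 1: 1; order 2: 3.
Total: 4.

4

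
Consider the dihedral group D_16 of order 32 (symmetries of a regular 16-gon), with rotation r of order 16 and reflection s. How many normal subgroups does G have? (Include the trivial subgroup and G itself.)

8

G has 36 subgroups. Checking conjugation-invariance by order — order 1: 1/1 normal; order 2: 1/17 normal; order 4: 1/9 normal; order 8: 1/5 normal; order 16: 3/3 normal; order 32: 1/1 normal.
Total normal subgroups: 8.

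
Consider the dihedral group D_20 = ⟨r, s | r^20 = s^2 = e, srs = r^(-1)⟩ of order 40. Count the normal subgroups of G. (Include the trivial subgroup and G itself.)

9

G has 48 subgroups. Checking conjugation-invariance by order — order 1: 1/1 normal; order 2: 1/21 normal; order 4: 1/11 normal; order 5: 1/1 normal; order 8: 0/5 normal; order 10: 1/5 normal; order 20: 3/3 normal; order 40: 1/1 normal.
Total normal subgroups: 9.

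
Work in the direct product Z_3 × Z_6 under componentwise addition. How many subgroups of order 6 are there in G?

|G| = 18 and 6 | 18, so subgroups of order 6 are possible by Lagrange.
The subgroups of order 6 are: {(0,0), (0,1), (0,2), (0,3), (0,4), (0,5)}; {(0,0), (0,3), (1,0), (1,3), (2,0), (2,3)}; {(0,0), (0,3), (1,1), (1,4), (2,2), (2,5)}; {(0,0), (0,3), (1,2), (1,5), (2,1), (2,4)}.
So G has 4 subgroups of order 6.

4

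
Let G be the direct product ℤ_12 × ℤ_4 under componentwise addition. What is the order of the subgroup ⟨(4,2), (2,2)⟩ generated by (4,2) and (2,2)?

12

|⟨(4,2)⟩| = 6 and |⟨(2,2)⟩| = 6, so |H| is a multiple of lcm(6, 6) = 6 and divides |G| = 48.
Closing under the operation: H = {(0,0), (0,2), (2,0), (2,2), (4,0), (4,2), (6,0), (6,2), (8,0), (8,2), (10,0), (10,2)}, so |H| = 12.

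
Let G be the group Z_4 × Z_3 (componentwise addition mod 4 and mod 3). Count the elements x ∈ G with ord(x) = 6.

An element (a,b) has order lcm(ord(a), ord(b)); count pairs with lcm equal to 6.
Enumerating gives 2 such elements.

2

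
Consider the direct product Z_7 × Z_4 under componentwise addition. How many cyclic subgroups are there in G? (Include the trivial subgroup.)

6

Group the elements of G by the cyclic subgroup they generate; each cyclic subgroup of order d accounts for φ(d) elements.
Cyclic subgroups by order — order 1: 1; order 2: 1; order 4: 1; order 7: 1; order 14: 1; order 28: 1.
Total: 6.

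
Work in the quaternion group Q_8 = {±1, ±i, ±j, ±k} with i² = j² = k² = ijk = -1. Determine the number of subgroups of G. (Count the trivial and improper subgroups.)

|G| = 8, so by Lagrange every subgroup order divides 8. Divisors: 1, 2, 4, 8.
Subgroups by order — order 1: 1; order 2: 1; order 4: 3; order 8: 1.
Total: 1 + 1 + 3 + 1 = 6.

6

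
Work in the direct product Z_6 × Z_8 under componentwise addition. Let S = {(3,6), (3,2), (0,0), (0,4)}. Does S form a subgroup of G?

|S| = 4 divides |G| = 48, consistent with Lagrange.
S contains the identity, every element's inverse is in S, and S is closed under +: it is a subgroup.
In fact S = ⟨(3,2)⟩.

Yes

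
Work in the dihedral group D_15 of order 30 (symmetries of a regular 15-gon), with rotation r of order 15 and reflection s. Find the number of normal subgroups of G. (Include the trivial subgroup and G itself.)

G has 28 subgroups. Checking conjugation-invariance by order — order 1: 1/1 normal; order 2: 0/15 normal; order 3: 1/1 normal; order 5: 1/1 normal; order 6: 0/5 normal; order 10: 0/3 normal; order 15: 1/1 normal; order 30: 1/1 normal.
Total normal subgroups: 5.

5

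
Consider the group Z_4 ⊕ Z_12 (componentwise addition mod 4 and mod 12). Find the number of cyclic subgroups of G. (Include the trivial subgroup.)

Each element a generates a cyclic subgroup ⟨a⟩; distinct elements may generate the same one (a cyclic group of order d has φ(d) generators).
Cyclic subgroups by order — order 1: 1; order 2: 3; order 3: 1; order 4: 6; order 6: 3; order 12: 6.
Total: 20.

20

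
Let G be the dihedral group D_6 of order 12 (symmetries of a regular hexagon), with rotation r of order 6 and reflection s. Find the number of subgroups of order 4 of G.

|G| = 12 and 4 | 12, so subgroups of order 4 are possible by Lagrange.
The subgroups of order 4 are: {e, r^3, r^2s, r^5s}; {e, r^3, s, r^3s}; {e, r^3, rs, r^4s}.
So G has 3 subgroups of order 4.

3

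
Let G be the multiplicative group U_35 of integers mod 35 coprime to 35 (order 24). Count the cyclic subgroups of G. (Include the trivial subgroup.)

12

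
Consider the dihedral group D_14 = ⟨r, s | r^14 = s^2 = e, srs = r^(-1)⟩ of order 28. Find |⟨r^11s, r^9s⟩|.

|⟨r^11s⟩| = 2 and |⟨r^9s⟩| = 2, so |H| is a multiple of lcm(2, 2) = 2 and divides |G| = 28.
Closing under the operation: H = {e, r^2, r^4, r^6, r^8, r^10, r^12, rs, r^3s, r^5s, r^7s, r^9s, r^11s, r^13s}, so |H| = 14.

14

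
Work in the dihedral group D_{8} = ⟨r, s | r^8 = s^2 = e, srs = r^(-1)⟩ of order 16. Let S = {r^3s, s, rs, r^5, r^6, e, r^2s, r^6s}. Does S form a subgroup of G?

No

r^5 ∈ S but its inverse r^3 ∉ S, so S is not a subgroup.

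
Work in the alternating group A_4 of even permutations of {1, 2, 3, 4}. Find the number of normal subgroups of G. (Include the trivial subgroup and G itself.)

3

G has 10 subgroups. Checking conjugation-invariance by order — order 1: 1/1 normal; order 2: 0/3 normal; order 3: 0/4 normal; order 4: 1/1 normal; order 12: 1/1 normal.
Total normal subgroups: 3.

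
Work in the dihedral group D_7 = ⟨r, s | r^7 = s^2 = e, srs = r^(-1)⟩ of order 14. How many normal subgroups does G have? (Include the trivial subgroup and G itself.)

3

G has 10 subgroups. Checking conjugation-invariance by order — order 1: 1/1 normal; order 2: 0/7 normal; order 7: 1/1 normal; order 14: 1/1 normal.
Total normal subgroups: 3.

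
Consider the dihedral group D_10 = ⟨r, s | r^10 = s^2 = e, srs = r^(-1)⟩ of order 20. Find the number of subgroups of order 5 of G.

|G| = 20 and 5 | 20, so subgroups of order 5 are possible by Lagrange.
The subgroups of order 5 are: {e, r^2, r^4, r^6, r^8}.
So G has 1 subgroup of order 5.

1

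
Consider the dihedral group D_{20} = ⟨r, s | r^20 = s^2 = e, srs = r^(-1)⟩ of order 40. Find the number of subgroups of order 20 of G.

3

|G| = 40 and 20 | 40, so subgroups of order 20 are possible by Lagrange.
The subgroups of order 20 are: {e, r, r^2, r^3, r^4, r^5, r^6, r^7, r^8, r^9, r^10, r^11, r^12, r^13, r^14, r^15, r^16, r^17, r^18, r^19}; {e, r^2, r^4, r^6, r^8, r^10, r^12, r^14, r^16, r^18, s, r^2s, r^4s, r^6s, r^8s, r^10s, r^12s, r^14s, r^16s, r^18s}; {e, r^2, r^4, r^6, r^8, r^10, r^12, r^14, r^16, r^18, rs, r^3s, r^5s, r^7s, r^9s, r^11s, r^13s, r^15s, r^17s, r^19s}.
So G has 3 subgroups of order 20.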